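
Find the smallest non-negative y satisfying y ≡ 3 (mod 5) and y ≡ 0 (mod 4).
M = 5 × 4 = 20. M₁ = 4, y₁ ≡ 4 (mod 5). M₂ = 5, y₂ ≡ 1 (mod 4). y = 3×4×4 + 0×5×1 ≡ 8 (mod 20)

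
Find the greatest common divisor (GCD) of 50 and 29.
1

Using the Euclidean algorithm:
50 = 1 × 29 + 21
29 = 1 × 21 + 8
21 = 2 × 8 + 5
8 = 1 × 5 + 3
5 = 1 × 3 + 2
3 = 1 × 2 + 1
2 = 2 × 1 + 0

GCD(50, 29) = 1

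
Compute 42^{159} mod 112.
0

Using successive squaring:
Binary expansion of 159: 10011111
Powers of 42 mod 112 (each is the square of the previous):
  42^1 ≡ 42 (mod 112)
  42^2 ≡ 42² = 1764 ≡ 84 (mod 112)
  42^4 ≡ 84² = 7056 ≡ 0 (mod 112)
  42^8 ≡ 0² = 0 ≡ 0 (mod 112)
  42^16 ≡ 0² = 0 ≡ 0 (mod 112)
  42^32 ≡ 0² = 0 ≡ 0 (mod 112)
  42^64 ≡ 0² = 0 ≡ 0 (mod 112)
  42^128 ≡ 0² = 0 ≡ 0 (mod 112)
159 = 128 + 16 + 8 + 4 + 2 + 1, so 42^159 = 42^128 × 42^16 × 42^8 × 42^4 × 42^2 × 42^1 ≡ 0 × 0 × 0 × 0 × 84 × 42 (mod 112)
Multiplying step by step:
  0 × 0 = 0 ≡ 0 (mod 112)
  0 × 0 = 0 ≡ 0 (mod 112)
  0 × 0 = 0 ≡ 0 (mod 112)
  0 × 84 = 0 ≡ 0 (mod 112)
  0 × 42 = 0 ≡ 0 (mod 112)
Result: 42^159 ≡ 0 (mod 112)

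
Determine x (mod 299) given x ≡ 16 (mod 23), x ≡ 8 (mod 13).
177

Using the Chinese Remainder Theorem:
M = product of moduli = 299
For equation 1: M_1 = 13, 13 ≡ 13 (mod 23), inverse of 13 mod 23 is 16 (check: 13 × 16 = 208 ≡ 1 (mod 23))
For equation 2: M_2 = 23, 23 ≡ 10 (mod 13), inverse of 23 mod 13 is 4 (check: 10 × 4 = 40 ≡ 1 (mod 13))
Combine: x ≡ Σ r_i×M_i×(M_i⁻¹ mod m_i) = 16×13×16 + 8×23×4 = 3328 + 736 = 4064
4064 mod 299 = 177
x ≡ 177 (mod 299)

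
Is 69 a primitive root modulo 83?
No

To verify, check if 69^(82/q) ≢ 1 (mod 83) for each prime divisor q of 82
Divisors of 82 = 82: [1, 2, 41, 82]
  69^(82/41) = 69^2 ≡ 30 (mod 83)
  69^(82/2) = 69^41 ≡ 1 (mod 83)
Conclusion: 69 is not a primitive root modulo 83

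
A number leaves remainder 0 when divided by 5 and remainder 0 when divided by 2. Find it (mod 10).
M = 5 × 2 = 10. M₁ = 2, y₁ ≡ 3 (mod 5). M₂ = 5, y₂ ≡ 1 (mod 2). r = 0×2×3 + 0×5×1 ≡ 0 (mod 10)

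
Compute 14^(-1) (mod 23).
14^(-1) ≡ 5 (mod 23). Verification: 14 × 5 = 70 ≡ 1 (mod 23)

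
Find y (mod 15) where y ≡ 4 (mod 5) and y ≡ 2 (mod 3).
M = 5 × 3 = 15. M₁ = 3, y₁ ≡ 2 (mod 5). M₂ = 5, y₂ ≡ 2 (mod 3). y = 4×3×2 + 2×5×2 ≡ 14 (mod 15)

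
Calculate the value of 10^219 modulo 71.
Using Fermat: 10^{70} ≡ 1 (mod 71). 219 ≡ 9 (mod 70). So 10^{219} ≡ 10^{9} ≡ 3 (mod 71)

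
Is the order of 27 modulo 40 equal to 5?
No, the actual order is 4, not 5.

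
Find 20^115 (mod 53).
Using Fermat: 20^{52} ≡ 1 (mod 53). 115 ≡ 11 (mod 52). So 20^{115} ≡ 20^{11} ≡ 12 (mod 53)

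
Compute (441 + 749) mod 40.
30

(441 + 749) = 1190
1190 mod 40 = 30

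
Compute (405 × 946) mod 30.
0

(405 × 946) = 383130
383130 mod 30 = 0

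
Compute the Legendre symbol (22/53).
(22/53) = 22^{26} mod 53 = -1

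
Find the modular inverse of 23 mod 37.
23^(-1) ≡ 29 (mod 37). Verification: 23 × 29 = 667 ≡ 1 (mod 37)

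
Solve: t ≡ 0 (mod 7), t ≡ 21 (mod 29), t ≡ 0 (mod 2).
M = 7 × 29 × 2 = 406. M₁ = 58, y₁ ≡ 4 (mod 7). M₂ = 14, y₂ ≡ 27 (mod 29). M₃ = 203, y₃ ≡ 1 (mod 2). t = 0×58×4 + 21×14×27 + 0×203×1 ≡ 224 (mod 406)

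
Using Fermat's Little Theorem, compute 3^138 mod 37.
By Fermat: 3^{36} ≡ 1 (mod 37). 138 = 3×36 + 30. So 3^{138} ≡ 3^{30} ≡ 10 (mod 37)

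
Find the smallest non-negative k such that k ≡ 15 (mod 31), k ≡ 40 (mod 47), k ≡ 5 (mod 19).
12260

Using the Chinese Remainder Theorem:
M = product of moduli = 27683
For equation 1: M_1 = 893, 893 ≡ 25 (mod 31), inverse of 893 mod 31 is 5 (check: 25 × 5 = 125 ≡ 1 (mod 31))
For equation 2: M_2 = 589, 589 ≡ 25 (mod 47), inverse of 589 mod 47 is 32 (check: 25 × 32 = 800 ≡ 1 (mod 47))
For equation 3: M_3 = 1457, 1457 ≡ 13 (mod 19), inverse of 1457 mod 19 is 3 (check: 13 × 3 = 39 ≡ 1 (mod 19))
Combine: k ≡ Σ r_i×M_i×(M_i⁻¹ mod m_i) = 15×893×5 + 40×589×32 + 5×1457×3 = 66975 + 753920 + 21855 = 842750
842750 mod 27683 = 12260
k ≡ 12260 (mod 27683)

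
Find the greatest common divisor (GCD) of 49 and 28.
7

Using the Euclidean algorithm:
49 = 1 × 28 + 21
28 = 1 × 21 + 7
21 = 3 × 7 + 0

GCD(49, 28) = 7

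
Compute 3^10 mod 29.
10 = 8 + 2 (binary 1010). Repeated squaring mod 29: 3^1 ≡ 3; 3^2 ≡ 3² = 9 ≡ 9; 3^4 ≡ 9² = 81 ≡ 23; 3^8 ≡ 23² = 529 ≡ 7. Multiply: 3^10 = 3^8 × 3^2 ≡ 7 × 9 (mod 29): 7 × 9 = 63 ≡ 5. So 3^10 ≡ 5 (mod 29).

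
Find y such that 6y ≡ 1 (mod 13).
6^(-1) ≡ 11 (mod 13). Verification: 6 × 11 = 66 ≡ 1 (mod 13)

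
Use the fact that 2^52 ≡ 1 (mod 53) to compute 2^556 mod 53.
By Fermat: 2^{52} ≡ 1 (mod 53). 556 ≡ 36 (mod 52). So 2^{556} ≡ 2^{36} ≡ 36 (mod 53)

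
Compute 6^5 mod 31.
5 = 4 + 1 (binary 101). Repeated squaring mod 31: 6^1 ≡ 6; 6^2 ≡ 6² = 36 ≡ 5; 6^4 ≡ 5² = 25 ≡ 25. Multiply: 6^5 = 6^4 × 6^1 ≡ 25 × 6 (mod 31): 25 × 6 = 150 ≡ 26. So 6^5 ≡ 26 (mod 31).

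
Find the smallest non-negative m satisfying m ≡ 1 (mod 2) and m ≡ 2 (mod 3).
M = 2 × 3 = 6. M₁ = 3, y₁ ≡ 1 (mod 2). M₂ = 2, y₂ ≡ 2 (mod 3). m = 1×3×1 + 2×2×2 ≡ 5 (mod 6)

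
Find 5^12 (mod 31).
Using repeated squaring. 12 = 8 + 4 (binary 1100). Repeated squaring mod 31: 5^1 ≡ 5; 5^2 ≡ 5² = 25 ≡ 25; 5^4 ≡ 25² = 625 ≡ 5; 5^8 ≡ 5² = 25 ≡ 25. Multiply: 5^12 = 5^8 × 5^4 ≡ 25 × 5 (mod 31): 25 × 5 = 125 ≡ 1. So 5^12 ≡ 1 (mod 31).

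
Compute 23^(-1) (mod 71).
34

Using Extended Euclidean Algorithm:
gcd(23, 71) = 1
Bezout coefficients: 23 × 34 + 71 × -11 = 1
So 23 × 34 ≡ 1 (mod 71)
The inverse is 34 mod 71 = 34
Verification: 23 × 34 = 782 = 11 × 71 + 1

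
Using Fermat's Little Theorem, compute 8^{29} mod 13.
8

By Fermat's Little Theorem, a^(p-1) ≡ 1 (mod p) for prime p and gcd(a, p) = 1
Here p = 13, so 8^12 ≡ 1 (mod 13)
We can reduce the exponent: 29 mod 12 = 5
So 8^29 ≡ 8^5 (mod 13)
Computing: 8^5 mod 13 = 8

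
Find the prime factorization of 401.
401

Divide by primes starting from smallest:
401 ÷ 401 = 1

401 = 401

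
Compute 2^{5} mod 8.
0

Using successive squaring:
Binary expansion of 5: 101
Powers of 2 mod 8 (each is the square of the previous):
  2^1 ≡ 2 (mod 8)
  2^2 ≡ 2² = 4 ≡ 4 (mod 8)
  2^4 ≡ 4² = 16 ≡ 0 (mod 8)
5 = 4 + 1, so 2^5 = 2^4 × 2^1 ≡ 0 × 2 (mod 8)
Multiplying step by step:
  0 × 2 = 0 ≡ 0 (mod 8)
Result: 2^5 ≡ 0 (mod 8)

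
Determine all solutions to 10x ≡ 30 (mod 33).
3

Since gcd(10, 33) = 1 divides 30, a solution exists.
Multiply both sides by the inverse of 10 mod 33:
  10^(-1) mod 33 = 10
  x ≡ 10 × 30 ≡ 300 ≡ 3 (mod 33)
Verification: 10 × 3 = 30 = 0 × 33 + 30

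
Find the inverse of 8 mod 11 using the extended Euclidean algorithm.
Extended GCD: 8(-4) + 11(3) = 1. So 8^(-1) ≡ 7 ≡ 7 (mod 11). Verify: 8 × 7 = 56 ≡ 1 (mod 11)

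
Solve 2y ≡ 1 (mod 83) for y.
2^(-1) ≡ 42 (mod 83). Verification: 2 × 42 = 84 ≡ 1 (mod 83)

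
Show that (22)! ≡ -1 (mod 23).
(22)! mod 23 = 22. Since this equals -1 (mod 23), Wilson confirms 23 is prime.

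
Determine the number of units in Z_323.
288

Prime factorization: 323 = 17 × 19
Using the formula φ(n) = n × Π(1 - 1/p) for each prime factor p:
φ(323) = 323 × (1 - 1/17) × (1 - 1/19)
φ(323) = 288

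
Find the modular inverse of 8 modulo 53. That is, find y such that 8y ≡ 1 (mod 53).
20

Using Extended Euclidean Algorithm:
gcd(8, 53) = 1
Bezout coefficients: 8 × 20 + 53 × -3 = 1
So 8 × 20 ≡ 1 (mod 53)
The inverse is 20 mod 53 = 20
Verification: 8 × 20 = 160 = 3 × 53 + 1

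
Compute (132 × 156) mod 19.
15

(132 × 156) = 20592
20592 mod 19 = 15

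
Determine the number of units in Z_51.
32

Prime factorization: 51 = 3 × 17
Using the formula φ(n) = n × Π(1 - 1/p) for each prime factor p:
φ(51) = 51 × (1 - 1/3) × (1 - 1/17)
φ(51) = 32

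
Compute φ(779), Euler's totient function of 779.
720

Prime factorization: 779 = 19 × 41
Using the formula φ(n) = n × Π(1 - 1/p) for each prime factor p:
φ(779) = 779 × (1 - 1/19) × (1 - 1/41)
φ(779) = 720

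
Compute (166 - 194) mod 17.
6

(166 - 194) = -28
-28 mod 17 = 6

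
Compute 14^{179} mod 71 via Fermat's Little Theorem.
66

By Fermat's Little Theorem, a^(p-1) ≡ 1 (mod p) for prime p and gcd(a, p) = 1
Here p = 71, so 14^70 ≡ 1 (mod 71)
We can reduce the exponent: 179 mod 70 = 39
So 14^179 ≡ 14^39 (mod 71)
Computing: 14^39 mod 71 = 66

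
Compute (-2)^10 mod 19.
(-2) ≡ 17 (mod 19). 10 = 8 + 2 (binary 1010). Repeated squaring mod 19: 17^1 ≡ 17; 17^2 ≡ 17² = 289 ≡ 4; 17^4 ≡ 4² = 16 ≡ 16; 17^8 ≡ 16² = 256 ≡ 9. Multiply: (-2)^10 ≡ 17^8 × 17^2 ≡ 9 × 4 (mod 19): 9 × 4 = 36 ≡ 17. So (-2)^10 ≡ 17 (mod 19).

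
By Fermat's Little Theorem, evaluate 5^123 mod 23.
By Fermat: 5^{22} ≡ 1 (mod 23). 123 = 5×22 + 13. So 5^{123} ≡ 5^{13} ≡ 21 (mod 23)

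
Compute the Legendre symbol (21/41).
(21/41) = 21^{20} mod 41 = 1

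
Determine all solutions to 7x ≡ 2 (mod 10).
6

Since gcd(7, 10) = 1 divides 2, a solution exists.
Multiply both sides by the inverse of 7 mod 10:
  7^(-1) mod 10 = 3
  x ≡ 3 × 2 ≡ 6 ≡ 6 (mod 10)
Verification: 7 × 6 = 42 = 4 × 10 + 2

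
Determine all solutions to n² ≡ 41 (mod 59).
The square roots of 41 mod 59 are 49 and 10. Verify: 49² = 2401 ≡ 41 (mod 59)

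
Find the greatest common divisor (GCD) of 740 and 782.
2

Using the Euclidean algorithm:
740 = 0 × 782 + 740
782 = 1 × 740 + 42
740 = 17 × 42 + 26
42 = 1 × 26 + 16
26 = 1 × 16 + 10
16 = 1 × 10 + 6
10 = 1 × 6 + 4
6 = 1 × 4 + 2
4 = 2 × 2 + 0

GCD(740, 782) = 2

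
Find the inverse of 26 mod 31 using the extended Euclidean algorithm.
Extended GCD: 26(6) + 31(-5) = 1. So 26^(-1) ≡ 6 ≡ 6 (mod 31). Verify: 26 × 6 = 156 ≡ 1 (mod 31)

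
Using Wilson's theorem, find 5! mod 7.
(6)! = (5)! × (6) ≡ -1 (mod 7). So (5)! ≡ -1 × (6)^(-1) ≡ (-1)×(-1) = 1 (mod 7)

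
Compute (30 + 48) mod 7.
1

(30 + 48) = 78
78 mod 7 = 1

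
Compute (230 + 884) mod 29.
12

(230 + 884) = 1114
1114 mod 29 = 12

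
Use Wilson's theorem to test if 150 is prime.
(149)! mod 150 = 0. Since 0 ≢ -1 (mod 150), 150 is not prime.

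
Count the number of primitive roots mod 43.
Number of primitive roots mod 43 = φ(42) = 12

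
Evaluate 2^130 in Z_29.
Using Fermat: 2^{28} ≡ 1 (mod 29). 130 ≡ 18 (mod 28). So 2^{130} ≡ 2^{18} ≡ 13 (mod 29)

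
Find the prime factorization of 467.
467

Divide by primes starting from smallest:
467 ÷ 467 = 1

467 = 467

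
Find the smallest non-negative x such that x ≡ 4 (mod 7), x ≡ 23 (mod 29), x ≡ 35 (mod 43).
2314

Using the Chinese Remainder Theorem:
M = product of moduli = 8729
For equation 1: M_1 = 1247, 1247 ≡ 1 (mod 7), inverse of 1247 mod 7 is 1 (check: 1 × 1 = 1 ≡ 1 (mod 7))
For equation 2: M_2 = 301, 301 ≡ 11 (mod 29), inverse of 301 mod 29 is 8 (check: 11 × 8 = 88 ≡ 1 (mod 29))
For equation 3: M_3 = 203, 203 ≡ 31 (mod 43), inverse of 203 mod 43 is 25 (check: 31 × 25 = 775 ≡ 1 (mod 43))
Combine: x ≡ Σ r_i×M_i×(M_i⁻¹ mod m_i) = 4×1247×1 + 23×301×8 + 35×203×25 = 4988 + 55384 + 177625 = 237997
237997 mod 8729 = 2314
x ≡ 2314 (mod 8729)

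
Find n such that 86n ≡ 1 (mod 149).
86^(-1) ≡ 26 (mod 149). Verification: 86 × 26 = 2236 ≡ 1 (mod 149)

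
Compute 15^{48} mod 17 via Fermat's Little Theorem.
1

By Fermat's Little Theorem, a^(p-1) ≡ 1 (mod p) for prime p and gcd(a, p) = 1
Here p = 17, so 15^16 ≡ 1 (mod 17)
We can reduce the exponent: 48 mod 16 = 0
So 15^48 ≡ 15^0 (mod 17)
Computing: 15^0 mod 17 = 1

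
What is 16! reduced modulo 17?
By Wilson's theorem, (16)! ≡ -1 ≡ 16 (mod 17)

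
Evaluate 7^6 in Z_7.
7 ≡ 0 (mod 7). 6 = 4 + 2 (binary 110). Repeated squaring mod 7: 0^1 ≡ 0; 0^2 ≡ 0² = 0 ≡ 0; 0^4 ≡ 0² = 0 ≡ 0. Multiply: 7^6 ≡ 0^4 × 0^2 ≡ 0 × 0 (mod 7): 0 × 0 = 0 ≡ 0. So 7^6 ≡ 0 (mod 7).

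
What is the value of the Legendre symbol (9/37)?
(9/37) = 9^{18} mod 37 = 1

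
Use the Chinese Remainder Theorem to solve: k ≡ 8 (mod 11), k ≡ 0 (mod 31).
M = 11 × 31 = 341. M₁ = 31, y₁ ≡ 5 (mod 11). M₂ = 11, y₂ ≡ 17 (mod 31). k = 8×31×5 + 0×11×17 ≡ 217 (mod 341)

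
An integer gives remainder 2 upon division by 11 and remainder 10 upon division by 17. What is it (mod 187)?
M = 11 × 17 = 187. M₁ = 17, y₁ ≡ 2 (mod 11). M₂ = 11, y₂ ≡ 14 (mod 17). z = 2×17×2 + 10×11×14 ≡ 112 (mod 187). The smallest positive such number is 112.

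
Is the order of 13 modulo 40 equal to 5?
No, the actual order is 4, not 5.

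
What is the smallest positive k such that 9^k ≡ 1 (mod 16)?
Powers of 9 mod 16: 9^1≡9, 9^2≡1. Order = 2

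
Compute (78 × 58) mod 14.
2

(78 × 58) = 4524
4524 mod 14 = 2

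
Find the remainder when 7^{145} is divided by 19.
By Fermat: 7^{18} ≡ 1 (mod 19). 145 = 8×18 + 1. So 7^{145} ≡ 7^{1} ≡ 7 (mod 19)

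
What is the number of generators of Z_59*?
Number of primitive roots mod 59 = φ(58) = 28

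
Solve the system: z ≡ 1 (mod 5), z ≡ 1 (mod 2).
M = 5 × 2 = 10. M₁ = 2, y₁ ≡ 3 (mod 5). M₂ = 5, y₂ ≡ 1 (mod 2). z = 1×2×3 + 1×5×1 ≡ 1 (mod 10)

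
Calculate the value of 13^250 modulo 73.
Using Fermat: 13^{72} ≡ 1 (mod 73). 250 ≡ 34 (mod 72). So 13^{250} ≡ 13^{34} ≡ 19 (mod 73)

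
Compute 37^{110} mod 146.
55

Using successive squaring:
Binary expansion of 110: 1101110
Powers of 37 mod 146 (each is the square of the previous):
  37^1 ≡ 37 (mod 146)
  37^2 ≡ 37² = 1369 ≡ 55 (mod 146)
  37^4 ≡ 55² = 3025 ≡ 105 (mod 146)
  37^8 ≡ 105² = 11025 ≡ 75 (mod 146)
  37^16 ≡ 75² = 5625 ≡ 77 (mod 146)
  37^32 ≡ 77² = 5929 ≡ 89 (mod 146)
  37^64 ≡ 89² = 7921 ≡ 37 (mod 146)
110 = 64 + 32 + 8 + 4 + 2, so 37^110 = 37^64 × 37^32 × 37^8 × 37^4 × 37^2 ≡ 37 × 89 × 75 × 105 × 55 (mod 146)
Multiplying step by step:
  37 × 89 = 3293 ≡ 81 (mod 146)
  81 × 75 = 6075 ≡ 89 (mod 146)
  89 × 105 = 9345 ≡ 1 (mod 146)
  1 × 55 = 55 ≡ 55 (mod 146)
Result: 37^110 ≡ 55 (mod 146)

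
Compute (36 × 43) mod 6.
0

(36 × 43) = 1548
1548 mod 6 = 0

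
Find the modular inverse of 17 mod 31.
17^(-1) ≡ 11 (mod 31). Verification: 17 × 11 = 187 ≡ 1 (mod 31)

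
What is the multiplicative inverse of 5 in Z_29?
5^(-1) ≡ 6 (mod 29). Verification: 5 × 6 = 30 ≡ 1 (mod 29)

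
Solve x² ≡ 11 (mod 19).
The square roots of 11 mod 19 are 7 and 12. Verify: 7² = 49 ≡ 11 (mod 19)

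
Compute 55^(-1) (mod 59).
55^(-1) ≡ 44 (mod 59). Verification: 55 × 44 = 2420 ≡ 1 (mod 59)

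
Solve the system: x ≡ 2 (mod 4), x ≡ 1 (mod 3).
M = 4 × 3 = 12. M₁ = 3, y₁ ≡ 3 (mod 4). M₂ = 4, y₂ ≡ 1 (mod 3). x = 2×3×3 + 1×4×1 ≡ 10 (mod 12)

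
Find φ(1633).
1540

Prime factorization: 1633 = 23 × 71
Using the formula φ(n) = n × Π(1 - 1/p) for each prime factor p:
φ(1633) = 1633 × (1 - 1/23) × (1 - 1/71)
φ(1633) = 1540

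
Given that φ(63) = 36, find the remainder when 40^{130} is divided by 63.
By Euler: 40^{36} ≡ 1 (mod 63) since gcd(40, 63) = 1. 130 = 3×36 + 22. So 40^{130} ≡ 40^{22} ≡ 58 (mod 63)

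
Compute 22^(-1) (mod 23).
22^(-1) ≡ 22 (mod 23). Verification: 22 × 22 = 484 ≡ 1 (mod 23)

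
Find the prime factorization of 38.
2 × 19

Divide by primes starting from smallest:
38 ÷ 2 = 19
19 ÷ 19 = 1

38 = 2 × 19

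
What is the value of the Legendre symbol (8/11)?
(8/11) = 8^{5} mod 11 = -1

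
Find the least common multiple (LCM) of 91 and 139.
12649

First find GCD(91, 139) using the Euclidean algorithm:
91 = 0 × 139 + 91
139 = 1 × 91 + 48
91 = 1 × 48 + 43
48 = 1 × 43 + 5
43 = 8 × 5 + 3
5 = 1 × 3 + 2
3 = 1 × 2 + 1
2 = 2 × 1 + 0
GCD(91, 139) = 1

LCM formula: LCM(a, b) = (a × b) / GCD(a, b)
LCM(91, 139) = (91 × 139) / 1
LCM(91, 139) = 12649 / 1
LCM(91, 139) = 12649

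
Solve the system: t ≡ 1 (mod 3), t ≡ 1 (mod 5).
M = 3 × 5 = 15. M₁ = 5, y₁ ≡ 2 (mod 3). M₂ = 3, y₂ ≡ 2 (mod 5). t = 1×5×2 + 1×3×2 ≡ 1 (mod 15)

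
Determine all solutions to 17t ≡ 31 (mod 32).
15

Since gcd(17, 32) = 1 divides 31, a solution exists.
Multiply both sides by the inverse of 17 mod 32:
  17^(-1) mod 32 = 17
  x ≡ 17 × 31 ≡ 527 ≡ 15 (mod 32)
Verification: 17 × 15 = 255 = 7 × 32 + 31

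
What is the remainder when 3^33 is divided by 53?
Using repeated squaring. 33 = 32 + 1 (binary 100001). Repeated squaring mod 53: 3^1 ≡ 3; 3^2 ≡ 3² = 9 ≡ 9; 3^4 ≡ 9² = 81 ≡ 28; 3^8 ≡ 28² = 784 ≡ 42; 3^16 ≡ 42² = 1764 ≡ 15; 3^32 ≡ 15² = 225 ≡ 13. Multiply: 3^33 = 3^32 × 3^1 ≡ 13 × 3 (mod 53): 13 × 3 = 39 ≡ 39. So 3^33 ≡ 39 (mod 53).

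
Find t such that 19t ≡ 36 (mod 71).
43

Since gcd(19, 71) = 1 divides 36, a solution exists.
Multiply both sides by the inverse of 19 mod 71:
  19^(-1) mod 71 = 15
  x ≡ 15 × 36 ≡ 540 ≡ 43 (mod 71)
Verification: 19 × 43 = 817 = 11 × 71 + 36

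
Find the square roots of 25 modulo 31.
The square roots of 25 mod 31 are 5 and 26. Verify: 5² = 25 ≡ 25 (mod 31)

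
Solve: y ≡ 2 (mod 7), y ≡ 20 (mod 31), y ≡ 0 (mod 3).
M = 7 × 31 × 3 = 651. M₁ = 93, y₁ ≡ 4 (mod 7). M₂ = 21, y₂ ≡ 3 (mod 31). M₃ = 217, y₃ ≡ 1 (mod 3). y = 2×93×4 + 20×21×3 + 0×217×1 ≡ 51 (mod 651)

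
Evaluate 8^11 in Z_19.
Using repeated squaring. 11 = 8 + 2 + 1 (binary 1011). Repeated squaring mod 19: 8^1 ≡ 8; 8^2 ≡ 8² = 64 ≡ 7; 8^4 ≡ 7² = 49 ≡ 11; 8^8 ≡ 11² = 121 ≡ 7. Multiply: 8^11 = 8^8 × 8^2 × 8^1 ≡ 7 × 7 × 8 (mod 19): 7 × 7 = 49 ≡ 11; 11 × 8 = 88 ≡ 12. So 8^11 ≡ 12 (mod 19).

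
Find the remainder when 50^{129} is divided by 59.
By Fermat: 50^{58} ≡ 1 (mod 59). 129 = 2×58 + 13. So 50^{129} ≡ 50^{13} ≡ 24 (mod 59)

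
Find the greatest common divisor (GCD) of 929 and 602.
1

Using the Euclidean algorithm:
929 = 1 × 602 + 327
602 = 1 × 327 + 275
327 = 1 × 275 + 52
275 = 5 × 52 + 15
52 = 3 × 15 + 7
15 = 2 × 7 + 1
7 = 7 × 1 + 0

GCD(929, 602) = 1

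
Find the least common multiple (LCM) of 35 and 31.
1085

First find GCD(35, 31) using the Euclidean algorithm:
35 = 1 × 31 + 4
31 = 7 × 4 + 3
4 = 1 × 3 + 1
3 = 3 × 1 + 0
GCD(35, 31) = 1

LCM formula: LCM(a, b) = (a × b) / GCD(a, b)
LCM(35, 31) = (35 × 31) / 1
LCM(35, 31) = 1085 / 1
LCM(35, 31) = 1085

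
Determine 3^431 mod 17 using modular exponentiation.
Using Fermat: 3^{16} ≡ 1 (mod 17). 431 ≡ 15 (mod 16). So 3^{431} ≡ 3^{15} ≡ 6 (mod 17)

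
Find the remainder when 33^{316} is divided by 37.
By Fermat: 33^{36} ≡ 1 (mod 37). 316 = 8×36 + 28. So 33^{316} ≡ 33^{28} ≡ 33 (mod 37)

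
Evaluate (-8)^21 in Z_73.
Using repeated squaring. (-8) ≡ 65 (mod 73). 21 = 16 + 4 + 1 (binary 10101). Repeated squaring mod 73: 65^1 ≡ 65; 65^2 ≡ 65² = 4225 ≡ 64; 65^4 ≡ 64² = 4096 ≡ 8; 65^8 ≡ 8² = 64 ≡ 64; 65^16 ≡ 64² = 4096 ≡ 8. Multiply: (-8)^21 ≡ 65^16 × 65^4 × 65^1 ≡ 8 × 8 × 65 (mod 73): 8 × 8 = 64 ≡ 64; 64 × 65 = 4160 ≡ 72. So (-8)^21 ≡ 72 (mod 73).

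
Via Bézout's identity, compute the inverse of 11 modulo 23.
Extended GCD: 11(-2) + 23(1) = 1. So 11^(-1) ≡ 21 ≡ 21 (mod 23). Verify: 11 × 21 = 231 ≡ 1 (mod 23)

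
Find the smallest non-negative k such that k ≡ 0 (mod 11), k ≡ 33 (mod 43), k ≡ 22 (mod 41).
9493

Using the Chinese Remainder Theorem:
M = product of moduli = 19393
For equation 1: M_1 = 1763, 1763 ≡ 3 (mod 11), inverse of 1763 mod 11 is 4 (check: 3 × 4 = 12 ≡ 1 (mod 11))
For equation 2: M_2 = 451, 451 ≡ 21 (mod 43), inverse of 451 mod 43 is 41 (check: 21 × 41 = 861 ≡ 1 (mod 43))
For equation 3: M_3 = 473, 473 ≡ 22 (mod 41), inverse of 473 mod 41 is 28 (check: 22 × 28 = 616 ≡ 1 (mod 41))
Combine: k ≡ Σ r_i×M_i×(M_i⁻¹ mod m_i) = 0×1763×4 + 33×451×41 + 22×473×28 = 0 + 610203 + 291368 = 901571
901571 mod 19393 = 9493
k ≡ 9493 (mod 19393)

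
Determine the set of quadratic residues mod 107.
QRs mod 107: {1, 3, 4, 9, 10, 11, 12, 13, 14, 16, 19, 23, 25, 27, 29, 30, 33, 34, 35, 36, 37, 39, 40, 41, 42, 44, 47, 48, 49, 52, 53, 56, 57, 61, 62, 64, 69, 75, 76, 79, 81, 83, 85, 86, 87, 89, 90, 92, 99, 100, 101, 102, 105}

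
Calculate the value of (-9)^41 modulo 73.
Using repeated squaring. (-9) ≡ 64 (mod 73). 41 = 32 + 8 + 1 (binary 101001). Repeated squaring mod 73: 64^1 ≡ 64; 64^2 ≡ 64² = 4096 ≡ 8; 64^4 ≡ 8² = 64 ≡ 64; 64^8 ≡ 64² = 4096 ≡ 8; 64^16 ≡ 8² = 64 ≡ 64; 64^32 ≡ 64² = 4096 ≡ 8. Multiply: (-9)^41 ≡ 64^32 × 64^8 × 64^1 ≡ 8 × 8 × 64 (mod 73): 8 × 8 = 64 ≡ 64; 64 × 64 = 4096 ≡ 8. So (-9)^41 ≡ 8 (mod 73).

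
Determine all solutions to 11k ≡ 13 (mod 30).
23

Since gcd(11, 30) = 1 divides 13, a solution exists.
Multiply both sides by the inverse of 11 mod 30:
  11^(-1) mod 30 = 11
  x ≡ 11 × 13 ≡ 143 ≡ 23 (mod 30)
Verification: 11 × 23 = 253 = 8 × 30 + 13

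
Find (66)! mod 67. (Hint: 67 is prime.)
By Wilson's theorem, (66)! ≡ -1 ≡ 66 (mod 67)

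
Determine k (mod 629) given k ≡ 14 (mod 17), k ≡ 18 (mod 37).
388

Using the Chinese Remainder Theorem:
M = product of moduli = 629
For equation 1: M_1 = 37, 37 ≡ 3 (mod 17), inverse of 37 mod 17 is 6 (check: 3 × 6 = 18 ≡ 1 (mod 17))
For equation 2: M_2 = 17, 17 ≡ 17 (mod 37), inverse of 17 mod 37 is 24 (check: 17 × 24 = 408 ≡ 1 (mod 37))
Combine: k ≡ Σ r_i×M_i×(M_i⁻¹ mod m_i) = 14×37×6 + 18×17×24 = 3108 + 7344 = 10452
10452 mod 629 = 388
k ≡ 388 (mod 629)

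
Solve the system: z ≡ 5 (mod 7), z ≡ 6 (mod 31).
M = 7 × 31 = 217. M₁ = 31, y₁ ≡ 5 (mod 7). M₂ = 7, y₂ ≡ 9 (mod 31). z = 5×31×5 + 6×7×9 ≡ 68 (mod 217)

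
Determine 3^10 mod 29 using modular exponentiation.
10 = 8 + 2 (binary 1010). Repeated squaring mod 29: 3^1 ≡ 3; 3^2 ≡ 3² = 9 ≡ 9; 3^4 ≡ 9² = 81 ≡ 23; 3^8 ≡ 23² = 529 ≡ 7. Multiply: 3^10 = 3^8 × 3^2 ≡ 7 × 9 (mod 29): 7 × 9 = 63 ≡ 5. So 3^10 ≡ 5 (mod 29).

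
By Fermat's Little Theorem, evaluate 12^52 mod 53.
By Fermat's Little Theorem, 12^{52} ≡ 1 (mod 53) since 53 is prime and gcd(12, 53) = 1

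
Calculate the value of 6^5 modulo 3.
6 ≡ 0 (mod 3). 5 = 4 + 1 (binary 101). Repeated squaring mod 3: 0^1 ≡ 0; 0^2 ≡ 0² = 0 ≡ 0; 0^4 ≡ 0² = 0 ≡ 0. Multiply: 6^5 ≡ 0^4 × 0^1 ≡ 0 × 0 (mod 3): 0 × 0 = 0 ≡ 0. So 6^5 ≡ 0 (mod 3).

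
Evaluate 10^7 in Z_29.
7 = 4 + 2 + 1 (binary 111). Repeated squaring mod 29: 10^1 ≡ 10; 10^2 ≡ 10² = 100 ≡ 13; 10^4 ≡ 13² = 169 ≡ 24. Multiply: 10^7 = 10^4 × 10^2 × 10^1 ≡ 24 × 13 × 10 (mod 29): 24 × 13 = 312 ≡ 22; 22 × 10 = 220 ≡ 17. So 10^7 ≡ 17 (mod 29).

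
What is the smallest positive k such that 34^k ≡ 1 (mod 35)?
Powers of 34 mod 35: 34^1≡34, 34^2≡1. Order = 2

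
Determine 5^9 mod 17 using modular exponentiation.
9 = 8 + 1 (binary 1001). Repeated squaring mod 17: 5^1 ≡ 5; 5^2 ≡ 5² = 25 ≡ 8; 5^4 ≡ 8² = 64 ≡ 13; 5^8 ≡ 13² = 169 ≡ 16. Multiply: 5^9 = 5^8 × 5^1 ≡ 16 × 5 (mod 17): 16 × 5 = 80 ≡ 12. So 5^9 ≡ 12 (mod 17).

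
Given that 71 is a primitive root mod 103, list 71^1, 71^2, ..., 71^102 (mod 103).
g^1, g^2, ..., g^{102} mod 103: {71, 97, 89, 36, 84, 93, 11, 60, 37, 52, 87, 100, 96, 18, 42, 98, 57, 30, 70, 26, 95, 50, 48, 9, 21, 49, 80, 15, 35, 13, 99, 25, 24, 56, 62, 76, 40, 59, 69, 58, 101, 64, 12, 28, 31, 38, 20, 81, 86, 29, 102, 32, 6, 14, 67, 19, 10, 92, 43, 66, 51, 16, 3, 7, 85, 61, 5, 46, 73, 33, 77, 8, 53, 55, 94, 82, 54, 23, 88, 68, 90, 4, 78, 79, 47, 41, 27, 63, 44, 34, 45, 2, 39, 91, 75, 72, 65, 83, 22, 17, 74, 1}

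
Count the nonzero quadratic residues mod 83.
For prime 83, there are (p-1)/2 = (83-1)/2 = 41 quadratic residues (excluding 0).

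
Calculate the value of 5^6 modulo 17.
6 = 4 + 2 (binary 110). Repeated squaring mod 17: 5^1 ≡ 5; 5^2 ≡ 5² = 25 ≡ 8; 5^4 ≡ 8² = 64 ≡ 13. Multiply: 5^6 = 5^4 × 5^2 ≡ 13 × 8 (mod 17): 13 × 8 = 104 ≡ 2. So 5^6 ≡ 2 (mod 17).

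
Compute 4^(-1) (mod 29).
22

Using Extended Euclidean Algorithm:
gcd(4, 29) = 1
Bezout coefficients: 4 × -7 + 29 × 1 = 1
So 4 × -7 ≡ 1 (mod 29)
The inverse is -7 mod 29 = 22
Verification: 4 × 22 = 88 = 3 × 29 + 1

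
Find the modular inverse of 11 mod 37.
11^(-1) ≡ 27 (mod 37). Verification: 11 × 27 = 297 ≡ 1 (mod 37)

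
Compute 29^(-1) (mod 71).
29^(-1) ≡ 49 (mod 71). Verification: 29 × 49 = 1421 ≡ 1 (mod 71)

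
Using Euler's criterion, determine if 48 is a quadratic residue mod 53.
By Euler's criterion: 48^{26} ≡ 52 (mod 53). Since this equals -1 (≡ 52), 48 is not a QR.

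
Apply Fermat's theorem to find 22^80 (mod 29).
By Fermat: 22^{28} ≡ 1 (mod 29). 80 = 2×28 + 24. So 22^{80} ≡ 22^{24} ≡ 24 (mod 29)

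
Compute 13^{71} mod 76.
41

Using successive squaring:
Binary expansion of 71: 1000111
Powers of 13 mod 76 (each is the square of the previous):
  13^1 ≡ 13 (mod 76)
  13^2 ≡ 13² = 169 ≡ 17 (mod 76)
  13^4 ≡ 17² = 289 ≡ 61 (mod 76)
  13^8 ≡ 61² = 3721 ≡ 73 (mod 76)
  13^16 ≡ 73² = 5329 ≡ 9 (mod 76)
  13^32 ≡ 9² = 81 ≡ 5 (mod 76)
  13^64 ≡ 5² = 25 ≡ 25 (mod 76)
71 = 64 + 4 + 2 + 1, so 13^71 = 13^64 × 13^4 × 13^2 × 13^1 ≡ 25 × 61 × 17 × 13 (mod 76)
Multiplying step by step:
  25 × 61 = 1525 ≡ 5 (mod 76)
  5 × 17 = 85 ≡ 9 (mod 76)
  9 × 13 = 117 ≡ 41 (mod 76)
Result: 13^71 ≡ 41 (mod 76)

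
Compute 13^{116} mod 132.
97

Using successive squaring:
Binary expansion of 116: 1110100
Powers of 13 mod 132 (each is the square of the previous):
  13^1 ≡ 13 (mod 132)
  13^2 ≡ 13² = 169 ≡ 37 (mod 132)
  13^4 ≡ 37² = 1369 ≡ 49 (mod 132)
  13^8 ≡ 49² = 2401 ≡ 25 (mod 132)
  13^16 ≡ 25² = 625 ≡ 97 (mod 132)
  13^32 ≡ 97² = 9409 ≡ 37 (mod 132)
  13^64 ≡ 37² = 1369 ≡ 49 (mod 132)
116 = 64 + 32 + 16 + 4, so 13^116 = 13^64 × 13^32 × 13^16 × 13^4 ≡ 49 × 37 × 97 × 49 (mod 132)
Multiplying step by step:
  49 × 37 = 1813 ≡ 97 (mod 132)
  97 × 97 = 9409 ≡ 37 (mod 132)
  37 × 49 = 1813 ≡ 97 (mod 132)
Result: 13^116 ≡ 97 (mod 132)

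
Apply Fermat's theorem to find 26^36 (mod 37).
By Fermat's Little Theorem, 26^{36} ≡ 1 (mod 37) since 37 is prime and gcd(26, 37) = 1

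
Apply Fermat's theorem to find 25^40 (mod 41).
By Fermat's Little Theorem, 25^{40} ≡ 1 (mod 41) since 41 is prime and gcd(25, 41) = 1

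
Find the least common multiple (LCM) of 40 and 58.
1160

First find GCD(40, 58) using the Euclidean algorithm:
40 = 0 × 58 + 40
58 = 1 × 40 + 18
40 = 2 × 18 + 4
18 = 4 × 4 + 2
4 = 2 × 2 + 0
GCD(40, 58) = 2

LCM formula: LCM(a, b) = (a × b) / GCD(a, b)
LCM(40, 58) = (40 × 58) / 2
LCM(40, 58) = 2320 / 2
LCM(40, 58) = 1160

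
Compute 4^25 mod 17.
Using Fermat: 4^{16} ≡ 1 (mod 17). 25 ≡ 9 (mod 16). So 4^{25} ≡ 4^{9} ≡ 4 (mod 17)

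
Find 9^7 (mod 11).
7 = 4 + 2 + 1 (binary 111). Repeated squaring mod 11: 9^1 ≡ 9; 9^2 ≡ 9² = 81 ≡ 4; 9^4 ≡ 4² = 16 ≡ 5. Multiply: 9^7 = 9^4 × 9^2 × 9^1 ≡ 5 × 4 × 9 (mod 11): 5 × 4 = 20 ≡ 9; 9 × 9 = 81 ≡ 4. So 9^7 ≡ 4 (mod 11).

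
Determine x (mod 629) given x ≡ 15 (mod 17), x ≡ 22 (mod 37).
355

Using the Chinese Remainder Theorem:
M = product of moduli = 629
For equation 1: M_1 = 37, 37 ≡ 3 (mod 17), inverse of 37 mod 17 is 6 (check: 3 × 6 = 18 ≡ 1 (mod 17))
For equation 2: M_2 = 17, 17 ≡ 17 (mod 37), inverse of 17 mod 37 is 24 (check: 17 × 24 = 408 ≡ 1 (mod 37))
Combine: x ≡ Σ r_i×M_i×(M_i⁻¹ mod m_i) = 15×37×6 + 22×17×24 = 3330 + 8976 = 12306
12306 mod 629 = 355
x ≡ 355 (mod 629)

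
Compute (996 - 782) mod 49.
18

(996 - 782) = 214
214 mod 49 = 18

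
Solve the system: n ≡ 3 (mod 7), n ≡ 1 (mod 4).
M = 7 × 4 = 28. M₁ = 4, y₁ ≡ 2 (mod 7). M₂ = 7, y₂ ≡ 3 (mod 4). n = 3×4×2 + 1×7×3 ≡ 17 (mod 28)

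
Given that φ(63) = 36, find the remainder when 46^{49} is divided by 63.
By Euler: 46^{36} ≡ 1 (mod 63) since gcd(46, 63) = 1. 49 = 1×36 + 13. So 46^{49} ≡ 46^{13} ≡ 46 (mod 63)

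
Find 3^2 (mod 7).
2 = 2 (binary 10). Repeated squaring mod 7: 3^1 ≡ 3; 3^2 ≡ 3² = 9 ≡ 2. So 3^2 ≡ 2 (mod 7).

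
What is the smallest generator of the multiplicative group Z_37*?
p - 1 = 36 has prime divisors 2, 3. h is a primitive root mod 37 iff h^(36/q) ≢ 1 (mod 37) for each such q.
h = 2: 2^18 ≡ 36, 2^12 ≡ 26 (mod 37); none is 1, so 2 has order 36 and is a primitive root.
The smallest primitive root mod 37 is g = 2.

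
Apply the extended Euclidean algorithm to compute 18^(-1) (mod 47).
Extended GCD: 18(-13) + 47(5) = 1. So 18^(-1) ≡ 34 ≡ 34 (mod 47). Verify: 18 × 34 = 612 ≡ 1 (mod 47)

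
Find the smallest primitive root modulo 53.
p - 1 = 52 has prime divisors 2, 13. h is a primitive root mod 53 iff h^(52/q) ≢ 1 (mod 53) for each such q.
h = 2: 2^26 ≡ 52, 2^4 ≡ 16 (mod 53); none is 1, so 2 has order 52 and is a primitive root.
The smallest primitive root mod 53 is g = 2.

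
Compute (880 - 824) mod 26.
4

(880 - 824) = 56
56 mod 26 = 4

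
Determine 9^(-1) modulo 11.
9^(-1) ≡ 5 (mod 11). Verification: 9 × 5 = 45 ≡ 1 (mod 11)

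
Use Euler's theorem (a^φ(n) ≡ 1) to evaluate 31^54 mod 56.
By Euler: 31^{24} ≡ 1 (mod 56) since gcd(31, 56) = 1. 54 = 2×24 + 6. So 31^{54} ≡ 31^{6} ≡ 1 (mod 56)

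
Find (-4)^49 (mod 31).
Using Fermat: (-4)^{30} ≡ 1 (mod 31). 49 ≡ 19 (mod 30). So (-4)^{49} ≡ (-4)^{19} ≡ 23 (mod 31)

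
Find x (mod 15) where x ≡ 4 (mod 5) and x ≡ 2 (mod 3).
M = 5 × 3 = 15. M₁ = 3, y₁ ≡ 2 (mod 5). M₂ = 5, y₂ ≡ 2 (mod 3). x = 4×3×2 + 2×5×2 ≡ 14 (mod 15)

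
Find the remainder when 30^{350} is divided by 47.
By Fermat: 30^{46} ≡ 1 (mod 47). 350 = 7×46 + 28. So 30^{350} ≡ 30^{28} ≡ 34 (mod 47)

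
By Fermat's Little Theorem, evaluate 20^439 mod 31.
By Fermat: 20^{30} ≡ 1 (mod 31). 439 ≡ 19 (mod 30). So 20^{439} ≡ 20^{19} ≡ 9 (mod 31)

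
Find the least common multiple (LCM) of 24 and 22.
264

First find GCD(24, 22) using the Euclidean algorithm:
24 = 1 × 22 + 2
22 = 11 × 2 + 0
GCD(24, 22) = 2

LCM formula: LCM(a, b) = (a × b) / GCD(a, b)
LCM(24, 22) = (24 × 22) / 2
LCM(24, 22) = 528 / 2
LCM(24, 22) = 264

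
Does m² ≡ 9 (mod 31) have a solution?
By Euler's criterion: 9^{15} ≡ 1 (mod 31). Since this equals 1, 9 is a QR.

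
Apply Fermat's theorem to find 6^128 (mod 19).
By Fermat: 6^{18} ≡ 1 (mod 19). 128 = 7×18 + 2. So 6^{128} ≡ 6^{2} ≡ 17 (mod 19)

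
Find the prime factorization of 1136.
2^4 × 71

Divide by primes starting from smallest:
1136 ÷ 2 = 568
568 ÷ 2 = 284
284 ÷ 2 = 142
142 ÷ 2 = 71
71 ÷ 71 = 1

1136 = 2^4 × 71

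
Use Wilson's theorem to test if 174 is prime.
(173)! mod 174 = 0. Since 0 ≢ -1 (mod 174), 174 is not prime.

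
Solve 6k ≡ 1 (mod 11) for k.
2

Using Extended Euclidean Algorithm:
gcd(6, 11) = 1
Bezout coefficients: 6 × 2 + 11 × -1 = 1
So 6 × 2 ≡ 1 (mod 11)
The inverse is 2 mod 11 = 2
Verification: 6 × 2 = 12 = 1 × 11 + 1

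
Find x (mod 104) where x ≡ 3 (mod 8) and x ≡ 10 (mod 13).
M = 8 × 13 = 104. M₁ = 13, y₁ ≡ 5 (mod 8). M₂ = 8, y₂ ≡ 5 (mod 13). x = 3×13×5 + 10×8×5 ≡ 75 (mod 104)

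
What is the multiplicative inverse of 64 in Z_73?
8

Using Extended Euclidean Algorithm:
gcd(64, 73) = 1
Bezout coefficients: 64 × 8 + 73 × -7 = 1
So 64 × 8 ≡ 1 (mod 73)
The inverse is 8 mod 73 = 8
Verification: 64 × 8 = 512 = 7 × 73 + 1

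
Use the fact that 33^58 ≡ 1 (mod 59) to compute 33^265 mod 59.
By Fermat: 33^{58} ≡ 1 (mod 59). 265 = 4×58 + 33. So 33^{265} ≡ 33^{33} ≡ 38 (mod 59)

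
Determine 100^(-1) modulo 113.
100^(-1) ≡ 26 (mod 113). Verification: 100 × 26 = 2600 ≡ 1 (mod 113)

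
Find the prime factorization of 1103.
1103

Divide by primes starting from smallest:
1103 ÷ 1103 = 1

1103 = 1103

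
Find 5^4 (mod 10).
4 = 4 (binary 100). Repeated squaring mod 10: 5^1 ≡ 5; 5^2 ≡ 5² = 25 ≡ 5; 5^4 ≡ 5² = 25 ≡ 5. So 5^4 ≡ 5 (mod 10).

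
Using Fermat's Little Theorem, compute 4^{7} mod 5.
4

By Fermat's Little Theorem, a^(p-1) ≡ 1 (mod p) for prime p and gcd(a, p) = 1
Here p = 5, so 4^4 ≡ 1 (mod 5)
We can reduce the exponent: 7 mod 4 = 3
So 4^7 ≡ 4^3 (mod 5)
Computing: 4^3 mod 5 = 4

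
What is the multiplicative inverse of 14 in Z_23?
5

Using Extended Euclidean Algorithm:
gcd(14, 23) = 1
Bezout coefficients: 14 × 5 + 23 × -3 = 1
So 14 × 5 ≡ 1 (mod 23)
The inverse is 5 mod 23 = 5
Verification: 14 × 5 = 70 = 3 × 23 + 1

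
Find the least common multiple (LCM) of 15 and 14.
210

First find GCD(15, 14) using the Euclidean algorithm:
15 = 1 × 14 + 1
14 = 14 × 1 + 0
GCD(15, 14) = 1

LCM formula: LCM(a, b) = (a × b) / GCD(a, b)
LCM(15, 14) = (15 × 14) / 1
LCM(15, 14) = 210 / 1
LCM(15, 14) = 210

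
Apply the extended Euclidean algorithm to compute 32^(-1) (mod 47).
Extended GCD: 32(-22) + 47(15) = 1. So 32^(-1) ≡ 25 ≡ 25 (mod 47). Verify: 32 × 25 = 800 ≡ 1 (mod 47)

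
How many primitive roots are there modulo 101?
40

The number of primitive roots modulo p is φ(p-1) = φ(100)
φ(100) = 40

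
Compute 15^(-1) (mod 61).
57

Using Extended Euclidean Algorithm:
gcd(15, 61) = 1
Bezout coefficients: 15 × -4 + 61 × 1 = 1
So 15 × -4 ≡ 1 (mod 61)
The inverse is -4 mod 61 = 57
Verification: 15 × 57 = 855 = 14 × 61 + 1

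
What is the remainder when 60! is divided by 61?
By Wilson's theorem, (60)! ≡ -1 ≡ 60 (mod 61)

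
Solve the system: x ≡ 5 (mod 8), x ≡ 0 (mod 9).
M = 8 × 9 = 72. M₁ = 9, y₁ ≡ 1 (mod 8). M₂ = 8, y₂ ≡ 8 (mod 9). x = 5×9×1 + 0×8×8 ≡ 45 (mod 72)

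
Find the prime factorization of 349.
349

Divide by primes starting from smallest:
349 ÷ 349 = 1

349 = 349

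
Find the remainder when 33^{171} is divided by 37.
By Fermat: 33^{36} ≡ 1 (mod 37). 171 = 4×36 + 27. So 33^{171} ≡ 33^{27} ≡ 1 (mod 37)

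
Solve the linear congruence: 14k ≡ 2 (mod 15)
13

Since gcd(14, 15) = 1 divides 2, a solution exists.
Multiply both sides by the inverse of 14 mod 15:
  14^(-1) mod 15 = 14
  x ≡ 14 × 2 ≡ 28 ≡ 13 (mod 15)
Verification: 14 × 13 = 182 = 12 × 15 + 2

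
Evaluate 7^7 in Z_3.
7 ≡ 1 (mod 3). 7 = 4 + 2 + 1 (binary 111). Repeated squaring mod 3: 1^1 ≡ 1; 1^2 ≡ 1² = 1 ≡ 1; 1^4 ≡ 1² = 1 ≡ 1. Multiply: 7^7 ≡ 1^4 × 1^2 × 1^1 ≡ 1 × 1 × 1 (mod 3): 1 × 1 = 1 ≡ 1; 1 × 1 = 1 ≡ 1. So 7^7 ≡ 1 (mod 3).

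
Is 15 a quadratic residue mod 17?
By Euler's criterion: 15^{8} ≡ 1 (mod 17). Since this equals 1, 15 is a QR.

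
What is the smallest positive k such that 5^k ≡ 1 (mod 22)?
Powers of 5 mod 22: 5^1≡5, 5^2≡3, 5^3≡15, 5^4≡9, 5^5≡1. Order = 5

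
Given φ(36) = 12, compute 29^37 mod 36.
By Euler: 29^{12} ≡ 1 (mod 36) since gcd(29, 36) = 1. 37 = 3×12 + 1. So 29^{37} ≡ 29^{1} ≡ 29 (mod 36)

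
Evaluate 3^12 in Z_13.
Using Fermat: 3^{12} ≡ 1 (mod 13). 12 ≡ 0 (mod 12). So 3^{12} ≡ 3^{0} ≡ 1 (mod 13)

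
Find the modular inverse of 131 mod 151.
131^(-1) ≡ 83 (mod 151). Verification: 131 × 83 = 10873 ≡ 1 (mod 151)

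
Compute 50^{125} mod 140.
120

Using successive squaring:
Binary expansion of 125: 1111101
Powers of 50 mod 140 (each is the square of the previous):
  50^1 ≡ 50 (mod 140)
  50^2 ≡ 50² = 2500 ≡ 120 (mod 140)
  50^4 ≡ 120² = 14400 ≡ 120 (mod 140)
  50^8 ≡ 120² = 14400 ≡ 120 (mod 140)
  50^16 ≡ 120² = 14400 ≡ 120 (mod 140)
  50^32 ≡ 120² = 14400 ≡ 120 (mod 140)
  50^64 ≡ 120² = 14400 ≡ 120 (mod 140)
125 = 64 + 32 + 16 + 8 + 4 + 1, so 50^125 = 50^64 × 50^32 × 50^16 × 50^8 × 50^4 × 50^1 ≡ 120 × 120 × 120 × 120 × 120 × 50 (mod 140)
Multiplying step by step:
  120 × 120 = 14400 ≡ 120 (mod 140)
  120 × 120 = 14400 ≡ 120 (mod 140)
  120 × 120 = 14400 ≡ 120 (mod 140)
  120 × 120 = 14400 ≡ 120 (mod 140)
  120 × 50 = 6000 ≡ 120 (mod 140)
Result: 50^125 ≡ 120 (mod 140)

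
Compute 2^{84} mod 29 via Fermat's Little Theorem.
1

By Fermat's Little Theorem, a^(p-1) ≡ 1 (mod p) for prime p and gcd(a, p) = 1
Here p = 29, so 2^28 ≡ 1 (mod 29)
We can reduce the exponent: 84 mod 28 = 0
So 2^84 ≡ 2^0 (mod 29)
Computing: 2^0 mod 29 = 1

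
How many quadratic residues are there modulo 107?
For prime 107, there are (p-1)/2 = (107-1)/2 = 53 quadratic residues (excluding 0).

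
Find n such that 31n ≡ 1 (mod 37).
31^(-1) ≡ 6 (mod 37). Verification: 31 × 6 = 186 ≡ 1 (mod 37)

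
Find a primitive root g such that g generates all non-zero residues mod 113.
p - 1 = 112 has prime divisors 2, 7. h is a primitive root mod 113 iff h^(112/q) ≢ 1 (mod 113) for each such q.
h = 2: 2^56 ≡ 1, 2^16 ≡ 109 (mod 113); 2^56 ≡ 1, so not a primitive root.
h = 3: 3^56 ≡ 112, 3^16 ≡ 49 (mod 113); none is 1, so 3 has order 112 and is a primitive root.
The smallest primitive root mod 113 is g = 3.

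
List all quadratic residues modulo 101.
QRs mod 101: {1, 4, 5, 6, 9, 13, 14, 16, 17, 19, 20, 21, 22, 23, 24, 25, 30, 31, 33, 36, 37, 43, 45, 47, 49, 52, 54, 56, 58, 64, 65, 68, 70, 71, 76, 77, 78, 79, 80, 81, 82, 84, 85, 87, 88, 92, 95, 96, 97, 100}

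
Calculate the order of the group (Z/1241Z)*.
1152

Prime factorization: 1241 = 17 × 73
Using the formula φ(n) = n × Π(1 - 1/p) for each prime factor p:
φ(1241) = 1241 × (1 - 1/17) × (1 - 1/73)
φ(1241) = 1152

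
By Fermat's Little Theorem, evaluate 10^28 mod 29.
By Fermat's Little Theorem, 10^{28} ≡ 1 (mod 29) since 29 is prime and gcd(10, 29) = 1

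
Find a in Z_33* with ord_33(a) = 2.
10 has order 2 mod 33 since 10^{2} ≡ 1 (mod 33) and no smaller power works.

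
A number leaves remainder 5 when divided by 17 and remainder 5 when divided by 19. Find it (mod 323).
M = 17 × 19 = 323. M₁ = 19, y₁ ≡ 9 (mod 17). M₂ = 17, y₂ ≡ 9 (mod 19). x = 5×19×9 + 5×17×9 ≡ 5 (mod 323)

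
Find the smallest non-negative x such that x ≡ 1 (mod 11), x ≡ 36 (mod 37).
221

Using the Chinese Remainder Theorem:
M = product of moduli = 407
For equation 1: M_1 = 37, 37 ≡ 4 (mod 11), inverse of 37 mod 11 is 3 (check: 4 × 3 = 12 ≡ 1 (mod 11))
For equation 2: M_2 = 11, 11 ≡ 11 (mod 37), inverse of 11 mod 37 is 27 (check: 11 × 27 = 297 ≡ 1 (mod 37))
Combine: x ≡ Σ r_i×M_i×(M_i⁻¹ mod m_i) = 1×37×3 + 36×11×27 = 111 + 10692 = 10803
10803 mod 407 = 221
x ≡ 221 (mod 407)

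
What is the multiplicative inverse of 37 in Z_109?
56

Using Extended Euclidean Algorithm:
gcd(37, 109) = 1
Bezout coefficients: 37 × -53 + 109 × 18 = 1
So 37 × -53 ≡ 1 (mod 109)
The inverse is -53 mod 109 = 56
Verification: 37 × 56 = 2072 = 19 × 109 + 1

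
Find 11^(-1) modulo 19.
7

Using Extended Euclidean Algorithm:
gcd(11, 19) = 1
Bezout coefficients: 11 × 7 + 19 × -4 = 1
So 11 × 7 ≡ 1 (mod 19)
The inverse is 7 mod 19 = 7
Verification: 11 × 7 = 77 = 4 × 19 + 1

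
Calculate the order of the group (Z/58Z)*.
28

Prime factorization: 58 = 2 × 29
Using the formula φ(n) = n × Π(1 - 1/p) for each prime factor p:
φ(58) = 58 × (1 - 1/2) × (1 - 1/29)
φ(58) = 28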